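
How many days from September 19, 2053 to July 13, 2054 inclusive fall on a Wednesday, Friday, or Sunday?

September 19, 2053 is a Friday.
That's 298 days from start to end, counting both.
298 = 7 × 42 + 4, so there are 42 full weeks plus 4 extra days.
Each full week contributes 3 days from the set (Wed, Fri, Sun): 42 × 3 = 126.
The 4 extra days are Fri, Sat, Sun, Mon — 2 of them qualify.
Total: 126 + 2 = 128.

128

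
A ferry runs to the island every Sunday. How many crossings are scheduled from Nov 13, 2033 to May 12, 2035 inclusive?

78 Sundays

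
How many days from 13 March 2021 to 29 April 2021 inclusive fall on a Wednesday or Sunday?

14

13 March 2021 is a Saturday.
From 13 March 2021 to 29 April 2021 is 48 days inclusive.
48 = 7 × 6 + 6, so there are 6 full weeks plus 6 extra days.
Each full week contributes 2 days from the set (Wed, Sun): 6 × 2 = 12.
The 6 extra days are Sat, Sun, Mon, Tue, Wed, Thu — 2 of them qualify.
Total: 12 + 2 = 14.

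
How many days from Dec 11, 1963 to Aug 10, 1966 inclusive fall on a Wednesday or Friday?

279

Dec 11, 1963 is a Wednesday.
That's 974 days from start to end, counting both.
974 = 7 × 139 + 1, so there are 139 full weeks plus 1 extra day.
Each full week contributes 2 days from the set (Wed, Fri): 139 × 2 = 278.
The 1 extra day is Wed — 1 of them qualifies.
Total: 278 + 1 = 279.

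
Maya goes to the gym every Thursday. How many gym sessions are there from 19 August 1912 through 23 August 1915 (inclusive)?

19 August 1912 is a Monday.
The range spans 1100 days (inclusive of both endpoints).
1100 = 7 × 157 + 1, so there are 157 full weeks plus 1 extra day.
Each full week contributes one Thursday: 157 so far.
The 1 extra day is Monday — none qualify.
Total: 157 + 0 = 157.

157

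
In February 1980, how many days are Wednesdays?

4

1 February 1980 is a Friday.
That's 29 days from start to end, counting both.
29 = 7 × 4 + 1, so there are 4 full weeks plus 1 extra day.
Each full week contributes one Wednesday: 4 so far.
The 1 extra day is Fri — none qualify.
Total: 4 + 0 = 4.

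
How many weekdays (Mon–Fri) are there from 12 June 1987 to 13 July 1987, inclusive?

12 June 1987 is a Friday.
That's 32 days from start to end, counting both.
32 = 7 × 4 + 4, so there are 4 full weeks plus 4 extra days.
Each full week contributes 5 weekdays (Mon–Fri): 4 × 5 = 20.
The 4 extra days are Fri, Sat, Sun, Mon — 2 of them qualify.
Total: 20 + 2 = 22.

22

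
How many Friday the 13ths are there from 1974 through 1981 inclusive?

14

Friday-the-13ths by year:
1974: Sep, Dec
1975: Jun
1976: Feb, Aug
1977: May
1978: Jan, Oct
1979: Apr, Jul
1980: Jun
1981: Feb, Mar, Nov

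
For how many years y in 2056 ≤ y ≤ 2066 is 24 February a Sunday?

2

Day of week of February 24 in each year:
2056: Thu, 2057: Sat, 2058: Sun ✓, 2059: Mon, 2060: Tue, 2061: Thu, 2062: Fri, 2063: Sat, 2064: Sun ✓, 2065: Tue, 2066: Wed
Sundays: 2058, 2064.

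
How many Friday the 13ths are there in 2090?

The 13th falls on a Friday when the month's 13th has weekday Fri.
Jan 13 is Fri ✓; Feb 13 is Mon; Mar 13 is Mon; Apr 13 is Thu; May 13 is Sat; Jun 13 is Tue; Jul 13 is Thu; Aug 13 is Sun; Sep 13 is Wed; Oct 13 is Fri ✓; Nov 13 is Mon; Dec 13 is Wed.
Friday the 13ths: Jan, Oct.

2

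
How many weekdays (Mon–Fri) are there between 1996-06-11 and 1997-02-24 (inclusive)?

1996-06-11 is a Tuesday.
The range spans 259 days (inclusive of both endpoints).
259 = 7 × 37, so the span is exactly 37 full weeks.
Each full week contributes 5 weekdays (Mon–Fri): 37 × 5 = 185.

185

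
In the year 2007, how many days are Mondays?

Jan 1, 2007 is a Monday.
The range spans 365 days (inclusive of both endpoints).
365 = 7 × 52 + 1, so there are 52 full weeks plus 1 extra day.
Each full week contributes one Monday: 52 so far.
The 1 extra day is Mon — 1 of them qualifies.
Total: 52 + 1 = 53.

53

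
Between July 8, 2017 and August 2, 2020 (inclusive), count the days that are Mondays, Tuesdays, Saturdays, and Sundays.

July 8, 2017 is a Saturday.
From July 8, 2017 to August 2, 2020 is 1122 days inclusive.
1122 = 7 × 160 + 2, so there are 160 full weeks plus 2 extra days.
Each full week contributes 4 days from the set (Mon, Tue, Sat, Sun): 160 × 4 = 640.
The 2 extra days are Saturday, Sunday — 2 of them qualify.
Total: 640 + 2 = 642.

642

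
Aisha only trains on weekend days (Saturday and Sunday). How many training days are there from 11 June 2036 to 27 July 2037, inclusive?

118

11 June 2036 is a Wednesday.
That's 412 days from start to end, counting both.
412 = 7 × 58 + 6, so there are 58 full weeks plus 6 extra days.
Each full week contributes 2 weekend days (Sat, Sun): 58 × 2 = 116.
The 6 extra days are Wednesday, Thursday, Friday, Saturday, Sunday, Monday — 2 of them qualify.
Total: 116 + 2 = 118.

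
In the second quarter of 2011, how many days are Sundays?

13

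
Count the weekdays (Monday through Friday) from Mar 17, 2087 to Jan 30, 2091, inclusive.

Mar 17, 2087 is a Monday.
The range spans 1416 days (inclusive of both endpoints).
1416 = 7 × 202 + 2, so there are 202 full weeks plus 2 extra days.
Each full week contributes 5 weekdays (Mon–Fri): 202 × 5 = 1010.
The 2 extra days are Mon, Tue — 2 of them qualify.
Total: 1010 + 2 = 1012.

1012 weekdays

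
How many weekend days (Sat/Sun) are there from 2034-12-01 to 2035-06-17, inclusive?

58

2034-12-01 is a Friday.
That's 199 days from start to end, counting both.
199 = 7 × 28 + 3, so there are 28 full weeks plus 3 extra days.
Each full week contributes 2 weekend days (Sat, Sun): 28 × 2 = 56.
The 3 extra days are Friday, Saturday, Sunday — 2 of them qualify.
Total: 56 + 2 = 58.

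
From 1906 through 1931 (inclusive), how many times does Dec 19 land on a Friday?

4

Day of week of December 19 in each year:
1906: Wed, 1907: Thu, 1908: Sat, 1909: Sun, 1910: Mon, 1911: Tue, 1912: Thu, 1913: Fri ✓, 1914: Sat, 1915: Sun, 1916: Tue, 1917: Wed, 1918: Thu, 1919: Fri ✓, 1920: Sun, 1921: Mon, 1922: Tue, 1923: Wed, 1924: Fri ✓, 1925: Sat, 1926: Sun, 1927: Mon, 1928: Wed, 1929: Thu, 1930: Fri ✓, 1931: Sat
Fridays: 1913, 1919, 1924, 1930.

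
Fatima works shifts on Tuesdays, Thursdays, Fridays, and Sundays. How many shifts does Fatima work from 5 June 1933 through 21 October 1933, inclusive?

79

5 June 1933 is a Monday.
That's 139 days from start to end, counting both.
139 = 7 × 19 + 6, so there are 19 full weeks plus 6 extra days.
Each full week contributes 4 days from the set (Tue, Thu, Fri, Sun): 19 × 4 = 76.
The 6 extra days are Monday, Tuesday, Wednesday, Thursday, Friday, Saturday — 3 of them qualify.
Total: 76 + 3 = 79.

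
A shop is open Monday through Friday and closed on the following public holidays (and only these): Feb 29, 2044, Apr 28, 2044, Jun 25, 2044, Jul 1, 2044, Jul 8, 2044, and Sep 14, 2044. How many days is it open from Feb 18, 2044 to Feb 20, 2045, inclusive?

258

Feb 18, 2044 is a Thursday.
That's 369 days from start to end, counting both.
369 = 7 × 52 + 5, so there are 52 full weeks plus 5 extra days.
Each full week contributes 5 weekdays (Mon–Fri): 52 × 5 = 260.
The 5 extra days are Thursday, Friday, Saturday, Sunday, Monday — 3 of them qualify.
Total: 260 + 3 = 263.
Holidays: Feb 29, 2044 (Mon); Apr 28, 2044 (Thu); Jun 25, 2044 (Sat); Jul 1, 2044 (Fri); Jul 8, 2044 (Fri); Sep 14, 2044 (Wed).
5 of the 6 holidays fall on weekdays; the rest are weekends and were already excluded.
Business days: 263 − 5 = 258.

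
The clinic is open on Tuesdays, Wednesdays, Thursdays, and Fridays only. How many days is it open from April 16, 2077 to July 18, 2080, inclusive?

April 16, 2077 is a Friday.
From April 16, 2077 to July 18, 2080 is 1190 days inclusive.
1190 = 7 × 170, so the span is exactly 170 full weeks.
Each full week contributes 4 days from the set (Tue, Wed, Thu, Fri): 170 × 4 = 680.
Total: 680.

680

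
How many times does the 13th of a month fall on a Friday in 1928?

3

The 13th falls on a Friday when the month's 13th has weekday Fri.
Jan 13 is Fri ✓; Feb 13 is Mon; Mar 13 is Tue; Apr 13 is Fri ✓; May 13 is Sun; Jun 13 is Wed; Jul 13 is Fri ✓; Aug 13 is Mon; Sep 13 is Thu; Oct 13 is Sat; Nov 13 is Tue; Dec 13 is Thu.
Friday the 13ths: Jan, Apr, Jul.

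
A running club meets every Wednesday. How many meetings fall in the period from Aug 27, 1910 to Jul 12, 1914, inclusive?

Aug 27, 1910 is a Saturday.
From Aug 27, 1910 to Jul 12, 1914 is 1416 days inclusive.
1416 = 7 × 202 + 2, so there are 202 full weeks plus 2 extra days.
Each full week contributes one Wednesday: 202 so far.
The 2 extra days are Saturday, Sunday — none qualify.
Total: 202 + 0 = 202.

202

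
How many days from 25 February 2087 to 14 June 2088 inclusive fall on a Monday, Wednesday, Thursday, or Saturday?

272

25 February 2087 is a Tuesday.
That's 476 days from start to end, counting both.
476 = 7 × 68, so the span is exactly 68 full weeks.
Each full week contributes 4 days from the set (Mon, Wed, Thu, Sat): 68 × 4 = 272.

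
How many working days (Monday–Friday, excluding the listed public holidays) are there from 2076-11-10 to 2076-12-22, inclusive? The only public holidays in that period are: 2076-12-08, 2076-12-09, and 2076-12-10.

2076-11-10 is a Tuesday.
The range spans 43 days (inclusive of both endpoints).
43 = 7 × 6 + 1, so there are 6 full weeks plus 1 extra day.
Each full week contributes 5 weekdays (Mon–Fri): 6 × 5 = 30.
The 1 extra day is Tue — 1 of them qualifies.
Total: 30 + 1 = 31.
Holidays: 2076-12-08 (Tue); 2076-12-09 (Wed); 2076-12-10 (Thu).
All 3 holidays fall on weekdays, so subtract 3.
Business days: 31 − 3 = 28.

28 working days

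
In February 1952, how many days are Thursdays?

February 1, 1952 is a Friday.
From February 1, 1952 to February 29, 1952 is 29 days inclusive.
29 = 7 × 4 + 1, so there are 4 full weeks plus 1 extra day.
Each full week contributes one Thursday: 4 so far.
The 1 extra day is Fri — none qualify.
Total: 4 + 0 = 4.

4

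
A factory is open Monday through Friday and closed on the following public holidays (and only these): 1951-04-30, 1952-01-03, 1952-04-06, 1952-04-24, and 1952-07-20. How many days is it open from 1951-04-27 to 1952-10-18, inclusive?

1951-04-27 is a Friday.
That's 541 days from start to end, counting both.
541 = 7 × 77 + 2, so there are 77 full weeks plus 2 extra days.
Each full week contributes 5 weekdays (Mon–Fri): 77 × 5 = 385.
The 2 extra days are Fri, Sat — 1 of them qualifies.
Total: 385 + 1 = 386.
Holidays: 1951-04-30 (Mon); 1952-01-03 (Thu); 1952-04-06 (Sun); 1952-04-24 (Thu); 1952-07-20 (Sun).
3 of the 5 holidays fall on weekdays; the rest are weekends and were already excluded.
Business days: 386 − 3 = 383.

383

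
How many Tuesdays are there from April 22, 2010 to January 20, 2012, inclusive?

91 Tuesdays

April 22, 2010 is a Thursday.
The range spans 639 days (inclusive of both endpoints).
639 = 7 × 91 + 2, so there are 91 full weeks plus 2 extra days.
Each full week contributes one Tuesday: 91 so far.
The 2 extra days are Thursday, Friday — none qualify.
Total: 91 + 0 = 91.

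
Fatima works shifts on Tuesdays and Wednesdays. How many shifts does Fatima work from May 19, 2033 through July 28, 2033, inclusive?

May 19, 2033 is a Thursday.
That's 71 days from start to end, counting both.
71 = 7 × 10 + 1, so there are 10 full weeks plus 1 extra day.
Each full week contributes 2 days from the set (Tue, Wed): 10 × 2 = 20.
The 1 extra day is Thursday — none qualify.
Total: 20 + 0 = 20.

20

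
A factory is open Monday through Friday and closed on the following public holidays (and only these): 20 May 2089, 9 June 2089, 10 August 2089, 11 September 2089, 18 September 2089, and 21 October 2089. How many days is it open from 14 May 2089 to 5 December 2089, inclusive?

142 business days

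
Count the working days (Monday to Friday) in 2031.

261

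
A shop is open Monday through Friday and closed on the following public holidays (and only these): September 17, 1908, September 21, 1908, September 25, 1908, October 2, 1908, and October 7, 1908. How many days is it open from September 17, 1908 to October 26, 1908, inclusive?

23 working days

September 17, 1908 is a Thursday.
The range spans 40 days (inclusive of both endpoints).
40 = 7 × 5 + 5, so there are 5 full weeks plus 5 extra days.
Each full week contributes 5 weekdays (Mon–Fri): 5 × 5 = 25.
The 5 extra days are Thursday, Friday, Saturday, Sunday, Monday — 3 of them qualify.
Total: 25 + 3 = 28.
Holidays: September 17, 1908 (Thu); September 21, 1908 (Mon); September 25, 1908 (Fri); October 2, 1908 (Fri); October 7, 1908 (Wed).
All 5 holidays fall on weekdays, so subtract 5.
Business days: 28 − 5 = 23.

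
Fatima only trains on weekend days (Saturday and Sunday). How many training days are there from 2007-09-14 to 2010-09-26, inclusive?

2007-09-14 is a Friday.
The range spans 1109 days (inclusive of both endpoints).
1109 = 7 × 158 + 3, so there are 158 full weeks plus 3 extra days.
Each full week contributes 2 weekend days (Sat, Sun): 158 × 2 = 316.
The 3 extra days are Fri, Sat, Sun — 2 of them qualify.
Total: 316 + 2 = 318.

318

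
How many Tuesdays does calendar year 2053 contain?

2053-01-01 is a Wednesday.
The range spans 365 days (inclusive of both endpoints).
365 = 7 × 52 + 1, so there are 52 full weeks plus 1 extra day.
Each full week contributes one Tuesday: 52 so far.
The 1 extra day is Wednesday — none qualify.
Total: 52 + 0 = 52.

52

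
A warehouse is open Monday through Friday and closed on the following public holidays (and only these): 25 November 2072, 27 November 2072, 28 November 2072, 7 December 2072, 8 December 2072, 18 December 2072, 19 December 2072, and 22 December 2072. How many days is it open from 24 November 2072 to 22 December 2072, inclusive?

24 November 2072 is a Thursday.
From 24 November 2072 to 22 December 2072 is 29 days inclusive.
29 = 7 × 4 + 1, so there are 4 full weeks plus 1 extra day.
Each full week contributes 5 weekdays (Mon–Fri): 4 × 5 = 20.
The 1 extra day is Thu — 1 of them qualifies.
Total: 20 + 1 = 21.
Holidays: 25 November 2072 (Fri); 27 November 2072 (Sun); 28 November 2072 (Mon); 7 December 2072 (Wed); 8 December 2072 (Thu); 18 December 2072 (Sun); 19 December 2072 (Mon); 22 December 2072 (Thu).
6 of the 8 holidays fall on weekdays; the rest are weekends and were already excluded.
Business days: 21 − 6 = 15.

15 business days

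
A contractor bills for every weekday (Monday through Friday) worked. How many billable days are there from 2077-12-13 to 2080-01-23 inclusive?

2077-12-13 is a Monday.
From 2077-12-13 to 2080-01-23 is 772 days inclusive.
772 = 7 × 110 + 2, so there are 110 full weeks plus 2 extra days.
Each full week contributes 5 weekdays (Mon–Fri): 110 × 5 = 550.
The 2 extra days are Monday, Tuesday — 2 of them qualify.
Total: 550 + 2 = 552.

552 weekdays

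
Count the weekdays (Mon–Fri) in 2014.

January 1, 2014 is a Wednesday.
From January 1, 2014 to December 31, 2014 is 365 days inclusive.
365 = 7 × 52 + 1, so there are 52 full weeks plus 1 extra day.
Each full week contributes 5 weekdays (Mon–Fri): 52 × 5 = 260.
The 1 extra day is Wed — 1 of them qualifies.
Total: 260 + 1 = 261.

261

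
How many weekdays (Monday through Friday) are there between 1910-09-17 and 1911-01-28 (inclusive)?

95 weekdays

1910-09-17 is a Saturday.
That's 134 days from start to end, counting both.
134 = 7 × 19 + 1, so there are 19 full weeks plus 1 extra day.
Each full week contributes 5 weekdays (Mon–Fri): 19 × 5 = 95.
The 1 extra day is Saturday — none qualify.
Total: 95 + 0 = 95.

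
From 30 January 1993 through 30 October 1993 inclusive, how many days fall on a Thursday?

30 January 1993 is a Saturday.
That's 274 days from start to end, counting both.
274 = 7 × 39 + 1, so there are 39 full weeks plus 1 extra day.
Each full week contributes one Thursday: 39 so far.
The 1 extra day is Sat — none qualify.
Total: 39 + 0 = 39.

39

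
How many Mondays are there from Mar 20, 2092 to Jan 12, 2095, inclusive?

Mar 20, 2092 is a Thursday.
The range spans 1029 days (inclusive of both endpoints).
1029 = 7 × 147, so the span is exactly 147 full weeks.
Each full week contributes one Monday: 147 so far.
Total: 147.

147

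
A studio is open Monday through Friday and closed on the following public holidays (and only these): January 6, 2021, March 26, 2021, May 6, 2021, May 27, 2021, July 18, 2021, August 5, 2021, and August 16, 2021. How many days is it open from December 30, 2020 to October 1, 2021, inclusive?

192

December 30, 2020 is a Wednesday.
The range spans 276 days (inclusive of both endpoints).
276 = 7 × 39 + 3, so there are 39 full weeks plus 3 extra days.
Each full week contributes 5 weekdays (Mon–Fri): 39 × 5 = 195.
The 3 extra days are Wed, Thu, Fri — 3 of them qualify.
Total: 195 + 3 = 198.
Holidays: January 6, 2021 (Wed); March 26, 2021 (Fri); May 6, 2021 (Thu); May 27, 2021 (Thu); July 18, 2021 (Sun); August 5, 2021 (Thu); August 16, 2021 (Mon).
6 of the 7 holidays fall on weekdays; the rest are weekends and were already excluded.
Business days: 198 − 6 = 192.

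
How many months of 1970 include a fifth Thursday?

5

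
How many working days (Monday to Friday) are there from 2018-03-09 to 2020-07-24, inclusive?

2018-03-09 is a Friday.
The range spans 869 days (inclusive of both endpoints).
869 = 7 × 124 + 1, so there are 124 full weeks plus 1 extra day.
Each full week contributes 5 weekdays (Mon–Fri): 124 × 5 = 620.
The 1 extra day is Fri — 1 of them qualifies.
Total: 620 + 1 = 621.

621 weekdays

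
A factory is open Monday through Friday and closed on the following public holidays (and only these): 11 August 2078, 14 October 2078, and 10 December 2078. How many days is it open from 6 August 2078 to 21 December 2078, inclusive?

6 August 2078 is a Saturday.
That's 138 days from start to end, counting both.
138 = 7 × 19 + 5, so there are 19 full weeks plus 5 extra days.
Each full week contributes 5 weekdays (Mon–Fri): 19 × 5 = 95.
The 5 extra days are Sat, Sun, Mon, Tue, Wed — 3 of them qualify.
Total: 95 + 3 = 98.
Holidays: 11 August 2078 (Thu); 14 October 2078 (Fri); 10 December 2078 (Sat).
2 of the 3 holidays fall on weekdays; the rest are weekends and were already excluded.
Business days: 98 − 2 = 96.

96 working days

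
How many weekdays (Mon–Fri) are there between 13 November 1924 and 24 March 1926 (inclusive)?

355 weekdays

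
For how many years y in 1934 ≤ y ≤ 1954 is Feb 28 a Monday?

3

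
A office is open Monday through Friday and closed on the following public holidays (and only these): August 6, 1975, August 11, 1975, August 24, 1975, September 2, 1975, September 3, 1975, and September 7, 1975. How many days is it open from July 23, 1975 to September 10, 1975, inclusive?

32

July 23, 1975 is a Wednesday.
From July 23, 1975 to September 10, 1975 is 50 days inclusive.
50 = 7 × 7 + 1, so there are 7 full weeks plus 1 extra day.
Each full week contributes 5 weekdays (Mon–Fri): 7 × 5 = 35.
The 1 extra day is Wednesday — 1 of them qualifies.
Total: 35 + 1 = 36.
Holidays: August 6, 1975 (Wed); August 11, 1975 (Mon); August 24, 1975 (Sun); September 2, 1975 (Tue); September 3, 1975 (Wed); September 7, 1975 (Sun).
4 of the 6 holidays fall on weekdays; the rest are weekends and were already excluded.
Business days: 36 − 4 = 32.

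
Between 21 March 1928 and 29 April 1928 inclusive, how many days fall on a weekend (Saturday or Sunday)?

12

21 March 1928 is a Wednesday.
That's 40 days from start to end, counting both.
40 = 7 × 5 + 5, so there are 5 full weeks plus 5 extra days.
Each full week contributes 2 weekend days (Sat, Sun): 5 × 2 = 10.
The 5 extra days are Wed, Thu, Fri, Sat, Sun — 2 of them qualify.
Total: 10 + 2 = 12.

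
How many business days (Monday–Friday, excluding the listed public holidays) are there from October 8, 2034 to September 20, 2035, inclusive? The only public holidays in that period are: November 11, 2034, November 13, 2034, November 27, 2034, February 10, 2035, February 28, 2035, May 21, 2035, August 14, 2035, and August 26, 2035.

October 8, 2034 is a Sunday.
From October 8, 2034 to September 20, 2035 is 348 days inclusive.
348 = 7 × 49 + 5, so there are 49 full weeks plus 5 extra days.
Each full week contributes 5 weekdays (Mon–Fri): 49 × 5 = 245.
The 5 extra days are Sun, Mon, Tue, Wed, Thu — 4 of them qualify.
Total: 245 + 4 = 249.
Holidays: November 11, 2034 (Sat); November 13, 2034 (Mon); November 27, 2034 (Mon); February 10, 2035 (Sat); February 28, 2035 (Wed); May 21, 2035 (Mon); August 14, 2035 (Tue); August 26, 2035 (Sun).
5 of the 8 holidays fall on weekdays; the rest are weekends and were already excluded.
Business days: 249 − 5 = 244.

244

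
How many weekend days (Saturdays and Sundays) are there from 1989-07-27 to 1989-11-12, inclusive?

1989-07-27 is a Thursday.
The range spans 109 days (inclusive of both endpoints).
109 = 7 × 15 + 4, so there are 15 full weeks plus 4 extra days.
Each full week contributes 2 weekend days (Sat, Sun): 15 × 2 = 30.
The 4 extra days are Thu, Fri, Sat, Sun — 2 of them qualify.
Total: 30 + 2 = 32.

32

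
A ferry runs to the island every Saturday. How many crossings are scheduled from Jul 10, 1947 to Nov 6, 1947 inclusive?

17

Jul 10, 1947 is a Thursday.
The range spans 120 days (inclusive of both endpoints).
120 = 7 × 17 + 1, so there are 17 full weeks plus 1 extra day.
Each full week contributes one Saturday: 17 so far.
The 1 extra day is Thu — none qualify.
Total: 17 + 0 = 17.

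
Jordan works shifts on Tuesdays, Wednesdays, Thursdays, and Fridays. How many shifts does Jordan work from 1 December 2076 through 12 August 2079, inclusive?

1 December 2076 is a Tuesday.
That's 985 days from start to end, counting both.
985 = 7 × 140 + 5, so there are 140 full weeks plus 5 extra days.
Each full week contributes 4 days from the set (Tue, Wed, Thu, Fri): 140 × 4 = 560.
The 5 extra days are Tue, Wed, Thu, Fri, Sat — 4 of them qualify.
Total: 560 + 4 = 564.

564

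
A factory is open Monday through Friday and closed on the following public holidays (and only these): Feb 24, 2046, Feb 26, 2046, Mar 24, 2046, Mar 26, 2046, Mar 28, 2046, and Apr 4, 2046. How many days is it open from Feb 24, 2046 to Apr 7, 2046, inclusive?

Feb 24, 2046 is a Saturday.
From Feb 24, 2046 to Apr 7, 2046 is 43 days inclusive.
43 = 7 × 6 + 1, so there are 6 full weeks plus 1 extra day.
Each full week contributes 5 weekdays (Mon–Fri): 6 × 5 = 30.
The 1 extra day is Sat — none qualify.
Total: 30 + 0 = 30.
Holidays: Feb 24, 2046 (Sat); Feb 26, 2046 (Mon); Mar 24, 2046 (Sat); Mar 26, 2046 (Mon); Mar 28, 2046 (Wed); Apr 4, 2046 (Wed).
4 of the 6 holidays fall on weekdays; the rest are weekends and were already excluded.
Business days: 30 − 4 = 26.

26 business days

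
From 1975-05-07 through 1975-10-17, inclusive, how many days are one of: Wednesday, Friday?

48

1975-05-07 is a Wednesday.
The range spans 164 days (inclusive of both endpoints).
164 = 7 × 23 + 3, so there are 23 full weeks plus 3 extra days.
Each full week contributes 2 days from the set (Wed, Fri): 23 × 2 = 46.
The 3 extra days are Wednesday, Thursday, Friday — 2 of them qualify.
Total: 46 + 2 = 48.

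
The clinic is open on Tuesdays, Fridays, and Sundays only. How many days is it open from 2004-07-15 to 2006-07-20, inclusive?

2004-07-15 is a Thursday.
From 2004-07-15 to 2006-07-20 is 736 days inclusive.
736 = 7 × 105 + 1, so there are 105 full weeks plus 1 extra day.
Each full week contributes 3 days from the set (Tue, Fri, Sun): 105 × 3 = 315.
The 1 extra day is Thursday — none qualify.
Total: 315 + 0 = 315.

315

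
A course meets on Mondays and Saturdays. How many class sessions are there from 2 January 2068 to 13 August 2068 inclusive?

65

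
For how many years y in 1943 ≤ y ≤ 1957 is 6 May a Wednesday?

1

Day of week of May 6 in each year:
1943: Thu, 1944: Sat, 1945: Sun, 1946: Mon, 1947: Tue, 1948: Thu, 1949: Fri, 1950: Sat, 1951: Sun, 1952: Tue, 1953: Wed ✓, 1954: Thu, 1955: Fri, 1956: Sun, 1957: Mon
Wednesdays: 1953.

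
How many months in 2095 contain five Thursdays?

4

A month has five Thursdays exactly when Thursday falls within its first (length − 28) days.
Jan: 31 days, starts Sat → 5 of Sat, Sun, Mon
Feb: 28 days, starts Tue → 5 of (none)
Mar: 31 days, starts Tue → 5 of Tue, Wed, Thu ✓
Apr: 30 days, starts Fri → 5 of Fri, Sat
May: 31 days, starts Sun → 5 of Sun, Mon, Tue
Jun: 30 days, starts Wed → 5 of Wed, Thu ✓
Jul: 31 days, starts Fri → 5 of Fri, Sat, Sun
Aug: 31 days, starts Mon → 5 of Mon, Tue, Wed
Sep: 30 days, starts Thu → 5 of Thu, Fri ✓
Oct: 31 days, starts Sat → 5 of Sat, Sun, Mon
Nov: 30 days, starts Tue → 5 of Tue, Wed
Dec: 31 days, starts Thu → 5 of Thu, Fri, Sat ✓
Months with five Thursdays: Mar, Jun, Sep, Dec.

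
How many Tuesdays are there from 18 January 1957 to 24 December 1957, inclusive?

49 Tuesdays

18 January 1957 is a Friday.
The range spans 341 days (inclusive of both endpoints).
341 = 7 × 48 + 5, so there are 48 full weeks plus 5 extra days.
Each full week contributes one Tuesday: 48 so far.
The 5 extra days are Friday, Saturday, Sunday, Monday, Tuesday — 1 of them qualifies.
Total: 48 + 1 = 49.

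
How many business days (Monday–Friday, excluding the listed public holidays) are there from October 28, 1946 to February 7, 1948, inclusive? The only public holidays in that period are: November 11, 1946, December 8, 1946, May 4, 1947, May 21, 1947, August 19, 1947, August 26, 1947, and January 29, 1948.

330 business days

October 28, 1946 is a Monday.
The range spans 468 days (inclusive of both endpoints).
468 = 7 × 66 + 6, so there are 66 full weeks plus 6 extra days.
Each full week contributes 5 weekdays (Mon–Fri): 66 × 5 = 330.
The 6 extra days are Mon, Tue, Wed, Thu, Fri, Sat — 5 of them qualify.
Total: 330 + 5 = 335.
Holidays: November 11, 1946 (Mon); December 8, 1946 (Sun); May 4, 1947 (Sun); May 21, 1947 (Wed); August 19, 1947 (Tue); August 26, 1947 (Tue); January 29, 1948 (Thu).
5 of the 7 holidays fall on weekdays; the rest are weekends and were already excluded.
Business days: 335 − 5 = 330.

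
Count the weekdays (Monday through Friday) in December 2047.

2047-12-01 is a Sunday.
The range spans 31 days (inclusive of both endpoints).
31 = 7 × 4 + 3, so there are 4 full weeks plus 3 extra days.
Each full week contributes 5 weekdays (Mon–Fri): 4 × 5 = 20.
The 3 extra days are Sunday, Monday, Tuesday — 2 of them qualify.
Total: 20 + 2 = 22.

22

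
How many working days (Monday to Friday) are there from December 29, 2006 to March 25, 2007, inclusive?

61 weekdays

December 29, 2006 is a Friday.
The range spans 87 days (inclusive of both endpoints).
87 = 7 × 12 + 3, so there are 12 full weeks plus 3 extra days.
Each full week contributes 5 weekdays (Mon–Fri): 12 × 5 = 60.
The 3 extra days are Friday, Saturday, Sunday — 1 of them qualifies.
Total: 60 + 1 = 61.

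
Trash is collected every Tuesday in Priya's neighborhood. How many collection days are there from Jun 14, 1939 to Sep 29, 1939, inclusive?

15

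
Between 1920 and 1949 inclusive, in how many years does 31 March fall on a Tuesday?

4

Day of week of March 31 in each year:
1920: Wed, 1921: Thu, 1922: Fri, 1923: Sat, 1924: Mon, 1925: Tue ✓, 1926: Wed, 1927: Thu, 1928: Sat, 1929: Sun, 1930: Mon, 1931: Tue ✓, 1932: Thu, 1933: Fri, 1934: Sat, 1935: Sun, 1936: Tue ✓, 1937: Wed, 1938: Thu, 1939: Fri, 1940: Sun, 1941: Mon, 1942: Tue ✓, 1943: Wed, 1944: Fri, 1945: Sat, 1946: Sun, 1947: Mon, 1948: Wed, 1949: Thu
Tuesdays: 1925, 1931, 1936, 1942.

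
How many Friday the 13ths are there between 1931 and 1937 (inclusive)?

Friday-the-13ths by year:
1931: Feb, Mar, Nov
1932: May
1933: Jan, Oct
1934: Apr, Jul
1935: Sep, Dec
1936: Mar, Nov
1937: Aug

13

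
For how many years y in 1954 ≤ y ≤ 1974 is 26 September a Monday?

3

Day of week of September 26 in each year:
1954: Sun, 1955: Mon ✓, 1956: Wed, 1957: Thu, 1958: Fri, 1959: Sat, 1960: Mon ✓, 1961: Tue, 1962: Wed, 1963: Thu, 1964: Sat, 1965: Sun, 1966: Mon ✓, 1967: Tue, 1968: Thu, 1969: Fri, 1970: Sat, 1971: Sun, 1972: Tue, 1973: Wed, 1974: Thu
Mondays: 1955, 1960, 1966.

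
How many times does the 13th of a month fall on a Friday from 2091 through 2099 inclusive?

17

Friday-the-13ths by year:
2091: Apr, Jul
2092: Jun
2093: Feb, Mar, Nov
2094: Aug
2095: May
2096: Jan, Apr, Jul
2097: Sep, Dec
2098: Jun
2099: Feb, Mar, Nov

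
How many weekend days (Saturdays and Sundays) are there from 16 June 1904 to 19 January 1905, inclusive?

16 June 1904 is a Thursday.
That's 218 days from start to end, counting both.
218 = 7 × 31 + 1, so there are 31 full weeks plus 1 extra day.
Each full week contributes 2 weekend days (Sat, Sun): 31 × 2 = 62.
The 1 extra day is Thu — none qualify.
Total: 62 + 0 = 62.

62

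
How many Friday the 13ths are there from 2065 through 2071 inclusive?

Friday-the-13ths by year:
2065: Feb, Mar, Nov
2066: Aug
2067: May
2068: Jan, Apr, Jul
2069: Sep, Dec
2070: Jun
2071: Feb, Mar, Nov

14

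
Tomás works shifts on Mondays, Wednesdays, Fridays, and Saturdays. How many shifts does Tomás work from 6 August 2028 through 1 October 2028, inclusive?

6 August 2028 is a Sunday.
The range spans 57 days (inclusive of both endpoints).
57 = 7 × 8 + 1, so there are 8 full weeks plus 1 extra day.
Each full week contributes 4 days from the set (Mon, Wed, Fri, Sat): 8 × 4 = 32.
The 1 extra day is Sunday — none qualify.
Total: 32 + 0 = 32.

32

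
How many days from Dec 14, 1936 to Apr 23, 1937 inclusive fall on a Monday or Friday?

Dec 14, 1936 is a Monday.
The range spans 131 days (inclusive of both endpoints).
131 = 7 × 18 + 5, so there are 18 full weeks plus 5 extra days.
Each full week contributes 2 days from the set (Mon, Fri): 18 × 2 = 36.
The 5 extra days are Mon, Tue, Wed, Thu, Fri — 2 of them qualify.
Total: 36 + 2 = 38.

38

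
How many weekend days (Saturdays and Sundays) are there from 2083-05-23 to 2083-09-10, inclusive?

31

2083-05-23 is a Sunday.
The range spans 111 days (inclusive of both endpoints).
111 = 7 × 15 + 6, so there are 15 full weeks plus 6 extra days.
Each full week contributes 2 weekend days (Sat, Sun): 15 × 2 = 30.
The 6 extra days are Sunday, Monday, Tuesday, Wednesday, Thursday, Friday — 1 of them qualifies.
Total: 30 + 1 = 31.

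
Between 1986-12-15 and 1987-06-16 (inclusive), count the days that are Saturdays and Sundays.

52

1986-12-15 is a Monday.
The range spans 184 days (inclusive of both endpoints).
184 = 7 × 26 + 2, so there are 26 full weeks plus 2 extra days.
Each full week contributes 2 days from the set (Sat, Sun): 26 × 2 = 52.
The 2 extra days are Monday, Tuesday — none qualify.
Total: 52 + 0 = 52.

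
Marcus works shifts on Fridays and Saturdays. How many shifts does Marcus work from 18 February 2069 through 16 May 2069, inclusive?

18 February 2069 is a Monday.
The range spans 88 days (inclusive of both endpoints).
88 = 7 × 12 + 4, so there are 12 full weeks plus 4 extra days.
Each full week contributes 2 days from the set (Fri, Sat): 12 × 2 = 24.
The 4 extra days are Monday, Tuesday, Wednesday, Thursday — none qualify.
Total: 24 + 0 = 24.

24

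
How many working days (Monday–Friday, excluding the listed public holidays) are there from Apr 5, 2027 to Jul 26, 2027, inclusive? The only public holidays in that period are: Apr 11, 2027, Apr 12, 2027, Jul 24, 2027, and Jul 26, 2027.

79 working days

Apr 5, 2027 is a Monday.
That's 113 days from start to end, counting both.
113 = 7 × 16 + 1, so there are 16 full weeks plus 1 extra day.
Each full week contributes 5 weekdays (Mon–Fri): 16 × 5 = 80.
The 1 extra day is Monday — 1 of them qualifies.
Total: 80 + 1 = 81.
Holidays: Apr 11, 2027 (Sun); Apr 12, 2027 (Mon); Jul 24, 2027 (Sat); Jul 26, 2027 (Mon).
2 of the 4 holidays fall on weekdays; the rest are weekends and were already excluded.
Business days: 81 − 2 = 79.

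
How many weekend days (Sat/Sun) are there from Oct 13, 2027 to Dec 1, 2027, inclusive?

14

Oct 13, 2027 is a Wednesday.
From Oct 13, 2027 to Dec 1, 2027 is 50 days inclusive.
50 = 7 × 7 + 1, so there are 7 full weeks plus 1 extra day.
Each full week contributes 2 weekend days (Sat, Sun): 7 × 2 = 14.
The 1 extra day is Wednesday — none qualify.
Total: 14 + 0 = 14.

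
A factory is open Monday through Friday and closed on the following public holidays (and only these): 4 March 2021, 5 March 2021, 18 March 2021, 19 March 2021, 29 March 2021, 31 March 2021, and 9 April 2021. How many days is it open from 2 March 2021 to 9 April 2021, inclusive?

22 working days

2 March 2021 is a Tuesday.
From 2 March 2021 to 9 April 2021 is 39 days inclusive.
39 = 7 × 5 + 4, so there are 5 full weeks plus 4 extra days.
Each full week contributes 5 weekdays (Mon–Fri): 5 × 5 = 25.
The 4 extra days are Tuesday, Wednesday, Thursday, Friday — 4 of them qualify.
Total: 25 + 4 = 29.
Holidays: 4 March 2021 (Thu); 5 March 2021 (Fri); 18 March 2021 (Thu); 19 March 2021 (Fri); 29 March 2021 (Mon); 31 March 2021 (Wed); 9 April 2021 (Fri).
All 7 holidays fall on weekdays, so subtract 7.
Business days: 29 − 7 = 22.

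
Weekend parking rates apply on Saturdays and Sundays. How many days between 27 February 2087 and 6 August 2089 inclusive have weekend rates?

255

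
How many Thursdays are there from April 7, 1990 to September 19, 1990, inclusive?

April 7, 1990 is a Saturday.
That's 166 days from start to end, counting both.
166 = 7 × 23 + 5, so there are 23 full weeks plus 5 extra days.
Each full week contributes one Thursday: 23 so far.
The 5 extra days are Sat, Sun, Mon, Tue, Wed — none qualify.
Total: 23 + 0 = 23.

23 Thursdays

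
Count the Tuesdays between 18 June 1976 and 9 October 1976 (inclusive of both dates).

16

18 June 1976 is a Friday.
From 18 June 1976 to 9 October 1976 is 114 days inclusive.
114 = 7 × 16 + 2, so there are 16 full weeks plus 2 extra days.
Each full week contributes one Tuesday: 16 so far.
The 2 extra days are Friday, Saturday — none qualify.
Total: 16 + 0 = 16.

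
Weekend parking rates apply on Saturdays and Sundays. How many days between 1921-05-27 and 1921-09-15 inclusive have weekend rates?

1921-05-27 is a Friday.
From 1921-05-27 to 1921-09-15 is 112 days inclusive.
112 = 7 × 16, so the span is exactly 16 full weeks.
Each full week contributes 2 weekend days (Sat, Sun): 16 × 2 = 32.

32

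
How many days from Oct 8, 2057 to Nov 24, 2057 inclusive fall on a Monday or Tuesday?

14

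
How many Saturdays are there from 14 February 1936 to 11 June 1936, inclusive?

17 Saturdays

14 February 1936 is a Friday.
From 14 February 1936 to 11 June 1936 is 119 days inclusive.
119 = 7 × 17, so the span is exactly 17 full weeks.
Each full week contributes one Saturday: 17 so far.
Total: 17.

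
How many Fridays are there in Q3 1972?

1 July 1972 is a Saturday.
That's 92 days from start to end, counting both.
92 = 7 × 13 + 1, so there are 13 full weeks plus 1 extra day.
Each full week contributes one Friday: 13 so far.
The 1 extra day is Sat — none qualify.
Total: 13 + 0 = 13.

13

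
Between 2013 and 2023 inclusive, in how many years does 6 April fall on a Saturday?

2

Day of week of April 6 in each year:
2013: Sat ✓, 2014: Sun, 2015: Mon, 2016: Wed, 2017: Thu, 2018: Fri, 2019: Sat ✓, 2020: Mon, 2021: Tue, 2022: Wed, 2023: Thu
Saturdays: 2013, 2019.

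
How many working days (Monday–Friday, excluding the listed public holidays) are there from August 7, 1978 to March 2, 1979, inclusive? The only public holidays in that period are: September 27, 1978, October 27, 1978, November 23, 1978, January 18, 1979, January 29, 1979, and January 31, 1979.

August 7, 1978 is a Monday.
That's 208 days from start to end, counting both.
208 = 7 × 29 + 5, so there are 29 full weeks plus 5 extra days.
Each full week contributes 5 weekdays (Mon–Fri): 29 × 5 = 145.
The 5 extra days are Monday, Tuesday, Wednesday, Thursday, Friday — 5 of them qualify.
Total: 145 + 5 = 150.
Holidays: September 27, 1978 (Wed); October 27, 1978 (Fri); November 23, 1978 (Thu); January 18, 1979 (Thu); January 29, 1979 (Mon); January 31, 1979 (Wed).
All 6 holidays fall on weekdays, so subtract 6.
Business days: 150 − 6 = 144.

144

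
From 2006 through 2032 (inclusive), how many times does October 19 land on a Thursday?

Day of week of October 19 in each year:
2006: Thu ✓, 2007: Fri, 2008: Sun, 2009: Mon, 2010: Tue, 2011: Wed, 2012: Fri, 2013: Sat, 2014: Sun, 2015: Mon, 2016: Wed, 2017: Thu ✓, 2018: Fri, 2019: Sat, 2020: Mon, 2021: Tue, 2022: Wed, 2023: Thu ✓, 2024: Sat, 2025: Sun, 2026: Mon, 2027: Tue, 2028: Thu ✓, 2029: Fri, 2030: Sat, 2031: Sun, 2032: Tue
Thursdays: 2006, 2017, 2023, 2028.

4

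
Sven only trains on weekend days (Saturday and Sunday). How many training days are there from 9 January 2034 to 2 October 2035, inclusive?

180

9 January 2034 is a Monday.
The range spans 632 days (inclusive of both endpoints).
632 = 7 × 90 + 2, so there are 90 full weeks plus 2 extra days.
Each full week contributes 2 weekend days (Sat, Sun): 90 × 2 = 180.
The 2 extra days are Mon, Tue — none qualify.
Total: 180 + 0 = 180.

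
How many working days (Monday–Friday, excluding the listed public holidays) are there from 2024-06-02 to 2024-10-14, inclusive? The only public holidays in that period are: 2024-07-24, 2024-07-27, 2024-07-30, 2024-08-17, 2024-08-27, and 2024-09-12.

2024-06-02 is a Sunday.
The range spans 135 days (inclusive of both endpoints).
135 = 7 × 19 + 2, so there are 19 full weeks plus 2 extra days.
Each full week contributes 5 weekdays (Mon–Fri): 19 × 5 = 95.
The 2 extra days are Sun, Mon — 1 of them qualifies.
Total: 95 + 1 = 96.
Holidays: 2024-07-24 (Wed); 2024-07-27 (Sat); 2024-07-30 (Tue); 2024-08-17 (Sat); 2024-08-27 (Tue); 2024-09-12 (Thu).
4 of the 6 holidays fall on weekdays; the rest are weekends and were already excluded.
Business days: 96 − 4 = 92.

92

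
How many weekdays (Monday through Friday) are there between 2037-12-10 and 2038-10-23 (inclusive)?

2037-12-10 is a Thursday.
From 2037-12-10 to 2038-10-23 is 318 days inclusive.
318 = 7 × 45 + 3, so there are 45 full weeks plus 3 extra days.
Each full week contributes 5 weekdays (Mon–Fri): 45 × 5 = 225.
The 3 extra days are Thursday, Friday, Saturday — 2 of them qualify.
Total: 225 + 2 = 227.

227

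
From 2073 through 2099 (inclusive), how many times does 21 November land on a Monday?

Day of week of November 21 in each year:
2073: Tue, 2074: Wed, 2075: Thu, 2076: Sat, 2077: Sun, 2078: Mon ✓, 2079: Tue, 2080: Thu, 2081: Fri, 2082: Sat, 2083: Sun, 2084: Tue, 2085: Wed, 2086: Thu, 2087: Fri, 2088: Sun, 2089: Mon ✓, 2090: Tue, 2091: Wed, 2092: Fri, 2093: Sat, 2094: Sun, 2095: Mon ✓, 2096: Wed, 2097: Thu, 2098: Fri, 2099: Sat
Mondays: 2078, 2089, 2095.

3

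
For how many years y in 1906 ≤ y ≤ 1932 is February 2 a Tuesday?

4

Day of week of February 2 in each year:
1906: Fri, 1907: Sat, 1908: Sun, 1909: Tue ✓, 1910: Wed, 1911: Thu, 1912: Fri, 1913: Sun, 1914: Mon, 1915: Tue ✓, 1916: Wed, 1917: Fri, 1918: Sat, 1919: Sun, 1920: Mon, 1921: Wed, 1922: Thu, 1923: Fri, 1924: Sat, 1925: Mon, 1926: Tue ✓, 1927: Wed, 1928: Thu, 1929: Sat, 1930: Sun, 1931: Mon, 1932: Tue ✓
Tuesdays: 1909, 1915, 1926, 1932.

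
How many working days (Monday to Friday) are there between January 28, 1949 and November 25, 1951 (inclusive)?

January 28, 1949 is a Friday.
From January 28, 1949 to November 25, 1951 is 1032 days inclusive.
1032 = 7 × 147 + 3, so there are 147 full weeks plus 3 extra days.
Each full week contributes 5 weekdays (Mon–Fri): 147 × 5 = 735.
The 3 extra days are Fri, Sat, Sun — 1 of them qualifies.
Total: 735 + 1 = 736.

736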